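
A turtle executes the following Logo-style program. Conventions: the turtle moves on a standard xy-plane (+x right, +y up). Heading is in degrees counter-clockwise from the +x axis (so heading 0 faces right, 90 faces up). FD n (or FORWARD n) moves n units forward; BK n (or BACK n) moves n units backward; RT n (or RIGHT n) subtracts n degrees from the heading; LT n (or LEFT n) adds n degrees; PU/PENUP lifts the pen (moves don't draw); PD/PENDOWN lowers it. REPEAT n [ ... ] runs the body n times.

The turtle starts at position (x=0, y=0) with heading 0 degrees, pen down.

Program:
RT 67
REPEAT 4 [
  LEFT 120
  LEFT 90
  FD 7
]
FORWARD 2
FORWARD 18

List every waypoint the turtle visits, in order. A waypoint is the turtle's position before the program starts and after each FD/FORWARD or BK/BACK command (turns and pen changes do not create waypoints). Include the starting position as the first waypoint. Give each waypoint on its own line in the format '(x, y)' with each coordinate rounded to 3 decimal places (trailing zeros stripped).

Executing turtle program step by step:
Start: pos=(0,0), heading=0, pen down
RT 67: heading 0 -> 293
REPEAT 4 [
  -- iteration 1/4 --
  LT 120: heading 293 -> 53
  LT 90: heading 53 -> 143
  FD 7: (0,0) -> (-5.59,4.213) [heading=143, draw]
  -- iteration 2/4 --
  LT 120: heading 143 -> 263
  LT 90: heading 263 -> 353
  FD 7: (-5.59,4.213) -> (1.357,3.36) [heading=353, draw]
  -- iteration 3/4 --
  LT 120: heading 353 -> 113
  LT 90: heading 113 -> 203
  FD 7: (1.357,3.36) -> (-5.086,0.625) [heading=203, draw]
  -- iteration 4/4 --
  LT 120: heading 203 -> 323
  LT 90: heading 323 -> 53
  FD 7: (-5.086,0.625) -> (-0.873,6.215) [heading=53, draw]
]
FD 2: (-0.873,6.215) -> (0.33,7.812) [heading=53, draw]
FD 18: (0.33,7.812) -> (11.163,22.188) [heading=53, draw]
Final: pos=(11.163,22.188), heading=53, 6 segment(s) drawn
Waypoints (7 total):
(0, 0)
(-5.59, 4.213)
(1.357, 3.36)
(-5.086, 0.625)
(-0.873, 6.215)
(0.33, 7.812)
(11.163, 22.188)

Answer: (0, 0)
(-5.59, 4.213)
(1.357, 3.36)
(-5.086, 0.625)
(-0.873, 6.215)
(0.33, 7.812)
(11.163, 22.188)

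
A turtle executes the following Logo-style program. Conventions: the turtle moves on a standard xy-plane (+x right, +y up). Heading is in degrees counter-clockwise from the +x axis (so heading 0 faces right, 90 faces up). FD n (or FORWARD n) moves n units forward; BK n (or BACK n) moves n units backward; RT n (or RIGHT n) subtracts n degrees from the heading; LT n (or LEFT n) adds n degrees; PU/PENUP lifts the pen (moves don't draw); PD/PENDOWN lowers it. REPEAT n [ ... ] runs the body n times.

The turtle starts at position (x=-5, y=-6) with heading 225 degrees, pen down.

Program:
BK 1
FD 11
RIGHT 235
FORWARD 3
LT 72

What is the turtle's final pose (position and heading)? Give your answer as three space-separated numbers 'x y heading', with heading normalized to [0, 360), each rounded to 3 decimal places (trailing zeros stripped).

Executing turtle program step by step:
Start: pos=(-5,-6), heading=225, pen down
BK 1: (-5,-6) -> (-4.293,-5.293) [heading=225, draw]
FD 11: (-4.293,-5.293) -> (-12.071,-13.071) [heading=225, draw]
RT 235: heading 225 -> 350
FD 3: (-12.071,-13.071) -> (-9.117,-13.592) [heading=350, draw]
LT 72: heading 350 -> 62
Final: pos=(-9.117,-13.592), heading=62, 3 segment(s) drawn

Answer: -9.117 -13.592 62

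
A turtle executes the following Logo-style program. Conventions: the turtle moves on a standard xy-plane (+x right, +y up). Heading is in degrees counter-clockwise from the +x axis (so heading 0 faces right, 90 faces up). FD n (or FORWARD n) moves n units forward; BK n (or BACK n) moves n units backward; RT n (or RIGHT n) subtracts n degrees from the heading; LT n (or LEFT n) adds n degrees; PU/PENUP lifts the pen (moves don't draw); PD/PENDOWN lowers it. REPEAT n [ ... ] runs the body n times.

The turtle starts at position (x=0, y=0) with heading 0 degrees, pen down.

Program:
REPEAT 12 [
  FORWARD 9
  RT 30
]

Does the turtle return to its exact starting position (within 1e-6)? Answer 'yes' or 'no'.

Answer: yes

Derivation:
Executing turtle program step by step:
Start: pos=(0,0), heading=0, pen down
REPEAT 12 [
  -- iteration 1/12 --
  FD 9: (0,0) -> (9,0) [heading=0, draw]
  RT 30: heading 0 -> 330
  -- iteration 2/12 --
  FD 9: (9,0) -> (16.794,-4.5) [heading=330, draw]
  RT 30: heading 330 -> 300
  -- iteration 3/12 --
  FD 9: (16.794,-4.5) -> (21.294,-12.294) [heading=300, draw]
  RT 30: heading 300 -> 270
  -- iteration 4/12 --
  FD 9: (21.294,-12.294) -> (21.294,-21.294) [heading=270, draw]
  RT 30: heading 270 -> 240
  -- iteration 5/12 --
  FD 9: (21.294,-21.294) -> (16.794,-29.088) [heading=240, draw]
  RT 30: heading 240 -> 210
  -- iteration 6/12 --
  FD 9: (16.794,-29.088) -> (9,-33.588) [heading=210, draw]
  RT 30: heading 210 -> 180
  -- iteration 7/12 --
  FD 9: (9,-33.588) -> (0,-33.588) [heading=180, draw]
  RT 30: heading 180 -> 150
  -- iteration 8/12 --
  FD 9: (0,-33.588) -> (-7.794,-29.088) [heading=150, draw]
  RT 30: heading 150 -> 120
  -- iteration 9/12 --
  FD 9: (-7.794,-29.088) -> (-12.294,-21.294) [heading=120, draw]
  RT 30: heading 120 -> 90
  -- iteration 10/12 --
  FD 9: (-12.294,-21.294) -> (-12.294,-12.294) [heading=90, draw]
  RT 30: heading 90 -> 60
  -- iteration 11/12 --
  FD 9: (-12.294,-12.294) -> (-7.794,-4.5) [heading=60, draw]
  RT 30: heading 60 -> 30
  -- iteration 12/12 --
  FD 9: (-7.794,-4.5) -> (0,0) [heading=30, draw]
  RT 30: heading 30 -> 0
]
Final: pos=(0,0), heading=0, 12 segment(s) drawn

Start position: (0, 0)
Final position: (0, 0)
Distance = 0; < 1e-6 -> CLOSED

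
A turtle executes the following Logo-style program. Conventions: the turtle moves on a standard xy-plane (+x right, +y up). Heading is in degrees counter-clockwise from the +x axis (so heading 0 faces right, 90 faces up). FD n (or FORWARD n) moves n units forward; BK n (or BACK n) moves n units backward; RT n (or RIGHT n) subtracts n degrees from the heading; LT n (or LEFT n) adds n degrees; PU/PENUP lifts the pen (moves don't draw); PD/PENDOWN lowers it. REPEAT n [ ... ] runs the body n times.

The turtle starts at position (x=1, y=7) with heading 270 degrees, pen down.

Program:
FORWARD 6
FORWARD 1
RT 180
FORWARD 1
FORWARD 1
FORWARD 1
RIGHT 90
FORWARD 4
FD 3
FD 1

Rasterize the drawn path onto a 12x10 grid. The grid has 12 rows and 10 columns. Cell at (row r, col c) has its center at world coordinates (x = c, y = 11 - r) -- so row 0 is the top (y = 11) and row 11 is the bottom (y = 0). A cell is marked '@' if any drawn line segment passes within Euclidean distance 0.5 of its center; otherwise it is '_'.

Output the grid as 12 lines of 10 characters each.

Segment 0: (1,7) -> (1,1)
Segment 1: (1,1) -> (1,0)
Segment 2: (1,0) -> (1,1)
Segment 3: (1,1) -> (1,2)
Segment 4: (1,2) -> (1,3)
Segment 5: (1,3) -> (5,3)
Segment 6: (5,3) -> (8,3)
Segment 7: (8,3) -> (9,3)

Answer: __________
__________
__________
__________
_@________
_@________
_@________
_@________
_@@@@@@@@@
_@________
_@________
_@________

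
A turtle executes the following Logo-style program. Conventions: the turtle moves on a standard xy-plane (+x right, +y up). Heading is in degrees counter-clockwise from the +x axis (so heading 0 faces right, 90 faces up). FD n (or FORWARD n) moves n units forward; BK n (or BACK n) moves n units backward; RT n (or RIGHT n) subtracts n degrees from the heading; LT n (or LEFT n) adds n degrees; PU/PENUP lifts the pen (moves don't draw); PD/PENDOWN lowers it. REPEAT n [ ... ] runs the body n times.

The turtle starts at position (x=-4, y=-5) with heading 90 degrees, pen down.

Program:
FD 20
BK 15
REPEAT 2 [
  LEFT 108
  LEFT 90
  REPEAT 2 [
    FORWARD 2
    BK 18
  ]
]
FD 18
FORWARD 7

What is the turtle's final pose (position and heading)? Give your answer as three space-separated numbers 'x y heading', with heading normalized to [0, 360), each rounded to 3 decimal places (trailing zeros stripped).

Executing turtle program step by step:
Start: pos=(-4,-5), heading=90, pen down
FD 20: (-4,-5) -> (-4,15) [heading=90, draw]
BK 15: (-4,15) -> (-4,0) [heading=90, draw]
REPEAT 2 [
  -- iteration 1/2 --
  LT 108: heading 90 -> 198
  LT 90: heading 198 -> 288
  REPEAT 2 [
    -- iteration 1/2 --
    FD 2: (-4,0) -> (-3.382,-1.902) [heading=288, draw]
    BK 18: (-3.382,-1.902) -> (-8.944,15.217) [heading=288, draw]
    -- iteration 2/2 --
    FD 2: (-8.944,15.217) -> (-8.326,13.315) [heading=288, draw]
    BK 18: (-8.326,13.315) -> (-13.889,30.434) [heading=288, draw]
  ]
  -- iteration 2/2 --
  LT 108: heading 288 -> 36
  LT 90: heading 36 -> 126
  REPEAT 2 [
    -- iteration 1/2 --
    FD 2: (-13.889,30.434) -> (-15.064,32.052) [heading=126, draw]
    BK 18: (-15.064,32.052) -> (-4.484,17.49) [heading=126, draw]
    -- iteration 2/2 --
    FD 2: (-4.484,17.49) -> (-5.66,19.108) [heading=126, draw]
    BK 18: (-5.66,19.108) -> (4.921,4.545) [heading=126, draw]
  ]
]
FD 18: (4.921,4.545) -> (-5.66,19.108) [heading=126, draw]
FD 7: (-5.66,19.108) -> (-9.774,24.771) [heading=126, draw]
Final: pos=(-9.774,24.771), heading=126, 12 segment(s) drawn

Answer: -9.774 24.771 126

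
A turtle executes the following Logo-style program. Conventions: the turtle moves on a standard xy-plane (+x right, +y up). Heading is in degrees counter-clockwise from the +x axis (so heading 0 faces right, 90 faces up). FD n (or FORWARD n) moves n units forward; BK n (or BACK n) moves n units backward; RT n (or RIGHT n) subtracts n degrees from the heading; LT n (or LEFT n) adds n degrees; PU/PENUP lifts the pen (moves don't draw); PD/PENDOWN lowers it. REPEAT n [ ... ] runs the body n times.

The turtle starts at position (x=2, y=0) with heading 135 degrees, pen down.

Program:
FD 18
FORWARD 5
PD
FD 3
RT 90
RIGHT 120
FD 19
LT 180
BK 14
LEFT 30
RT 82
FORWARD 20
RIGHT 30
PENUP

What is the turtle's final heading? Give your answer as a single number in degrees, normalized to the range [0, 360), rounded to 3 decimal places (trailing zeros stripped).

Executing turtle program step by step:
Start: pos=(2,0), heading=135, pen down
FD 18: (2,0) -> (-10.728,12.728) [heading=135, draw]
FD 5: (-10.728,12.728) -> (-14.263,16.263) [heading=135, draw]
PD: pen down
FD 3: (-14.263,16.263) -> (-16.385,18.385) [heading=135, draw]
RT 90: heading 135 -> 45
RT 120: heading 45 -> 285
FD 19: (-16.385,18.385) -> (-11.467,0.032) [heading=285, draw]
LT 180: heading 285 -> 105
BK 14: (-11.467,0.032) -> (-7.844,-13.491) [heading=105, draw]
LT 30: heading 105 -> 135
RT 82: heading 135 -> 53
FD 20: (-7.844,-13.491) -> (4.193,2.482) [heading=53, draw]
RT 30: heading 53 -> 23
PU: pen up
Final: pos=(4.193,2.482), heading=23, 6 segment(s) drawn

Answer: 23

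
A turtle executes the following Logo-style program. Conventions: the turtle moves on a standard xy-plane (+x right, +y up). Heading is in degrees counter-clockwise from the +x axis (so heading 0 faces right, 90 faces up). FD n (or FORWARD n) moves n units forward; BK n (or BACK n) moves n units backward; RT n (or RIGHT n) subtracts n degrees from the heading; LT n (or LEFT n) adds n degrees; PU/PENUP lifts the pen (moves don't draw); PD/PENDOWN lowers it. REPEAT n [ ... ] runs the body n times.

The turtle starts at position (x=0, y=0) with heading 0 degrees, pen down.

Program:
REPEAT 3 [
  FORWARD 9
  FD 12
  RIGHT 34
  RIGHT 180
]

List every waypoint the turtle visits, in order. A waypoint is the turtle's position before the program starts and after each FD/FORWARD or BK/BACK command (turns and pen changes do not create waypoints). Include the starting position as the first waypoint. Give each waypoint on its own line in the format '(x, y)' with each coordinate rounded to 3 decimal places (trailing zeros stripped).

Executing turtle program step by step:
Start: pos=(0,0), heading=0, pen down
REPEAT 3 [
  -- iteration 1/3 --
  FD 9: (0,0) -> (9,0) [heading=0, draw]
  FD 12: (9,0) -> (21,0) [heading=0, draw]
  RT 34: heading 0 -> 326
  RT 180: heading 326 -> 146
  -- iteration 2/3 --
  FD 9: (21,0) -> (13.539,5.033) [heading=146, draw]
  FD 12: (13.539,5.033) -> (3.59,11.743) [heading=146, draw]
  RT 34: heading 146 -> 112
  RT 180: heading 112 -> 292
  -- iteration 3/3 --
  FD 9: (3.59,11.743) -> (6.962,3.398) [heading=292, draw]
  FD 12: (6.962,3.398) -> (11.457,-7.728) [heading=292, draw]
  RT 34: heading 292 -> 258
  RT 180: heading 258 -> 78
]
Final: pos=(11.457,-7.728), heading=78, 6 segment(s) drawn
Waypoints (7 total):
(0, 0)
(9, 0)
(21, 0)
(13.539, 5.033)
(3.59, 11.743)
(6.962, 3.398)
(11.457, -7.728)

Answer: (0, 0)
(9, 0)
(21, 0)
(13.539, 5.033)
(3.59, 11.743)
(6.962, 3.398)
(11.457, -7.728)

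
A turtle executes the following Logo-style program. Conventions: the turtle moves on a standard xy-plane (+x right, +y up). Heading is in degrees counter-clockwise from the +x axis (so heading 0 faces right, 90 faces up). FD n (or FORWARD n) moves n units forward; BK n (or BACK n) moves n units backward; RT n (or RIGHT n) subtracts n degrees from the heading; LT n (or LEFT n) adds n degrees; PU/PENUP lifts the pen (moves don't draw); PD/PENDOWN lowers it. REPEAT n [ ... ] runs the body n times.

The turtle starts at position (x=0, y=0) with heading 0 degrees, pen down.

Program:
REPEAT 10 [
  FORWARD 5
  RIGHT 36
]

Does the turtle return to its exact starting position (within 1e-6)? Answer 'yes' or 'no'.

Executing turtle program step by step:
Start: pos=(0,0), heading=0, pen down
REPEAT 10 [
  -- iteration 1/10 --
  FD 5: (0,0) -> (5,0) [heading=0, draw]
  RT 36: heading 0 -> 324
  -- iteration 2/10 --
  FD 5: (5,0) -> (9.045,-2.939) [heading=324, draw]
  RT 36: heading 324 -> 288
  -- iteration 3/10 --
  FD 5: (9.045,-2.939) -> (10.59,-7.694) [heading=288, draw]
  RT 36: heading 288 -> 252
  -- iteration 4/10 --
  FD 5: (10.59,-7.694) -> (9.045,-12.449) [heading=252, draw]
  RT 36: heading 252 -> 216
  -- iteration 5/10 --
  FD 5: (9.045,-12.449) -> (5,-15.388) [heading=216, draw]
  RT 36: heading 216 -> 180
  -- iteration 6/10 --
  FD 5: (5,-15.388) -> (0,-15.388) [heading=180, draw]
  RT 36: heading 180 -> 144
  -- iteration 7/10 --
  FD 5: (0,-15.388) -> (-4.045,-12.449) [heading=144, draw]
  RT 36: heading 144 -> 108
  -- iteration 8/10 --
  FD 5: (-4.045,-12.449) -> (-5.59,-7.694) [heading=108, draw]
  RT 36: heading 108 -> 72
  -- iteration 9/10 --
  FD 5: (-5.59,-7.694) -> (-4.045,-2.939) [heading=72, draw]
  RT 36: heading 72 -> 36
  -- iteration 10/10 --
  FD 5: (-4.045,-2.939) -> (0,0) [heading=36, draw]
  RT 36: heading 36 -> 0
]
Final: pos=(0,0), heading=0, 10 segment(s) drawn

Start position: (0, 0)
Final position: (0, 0)
Distance = 0; < 1e-6 -> CLOSED

Answer: yes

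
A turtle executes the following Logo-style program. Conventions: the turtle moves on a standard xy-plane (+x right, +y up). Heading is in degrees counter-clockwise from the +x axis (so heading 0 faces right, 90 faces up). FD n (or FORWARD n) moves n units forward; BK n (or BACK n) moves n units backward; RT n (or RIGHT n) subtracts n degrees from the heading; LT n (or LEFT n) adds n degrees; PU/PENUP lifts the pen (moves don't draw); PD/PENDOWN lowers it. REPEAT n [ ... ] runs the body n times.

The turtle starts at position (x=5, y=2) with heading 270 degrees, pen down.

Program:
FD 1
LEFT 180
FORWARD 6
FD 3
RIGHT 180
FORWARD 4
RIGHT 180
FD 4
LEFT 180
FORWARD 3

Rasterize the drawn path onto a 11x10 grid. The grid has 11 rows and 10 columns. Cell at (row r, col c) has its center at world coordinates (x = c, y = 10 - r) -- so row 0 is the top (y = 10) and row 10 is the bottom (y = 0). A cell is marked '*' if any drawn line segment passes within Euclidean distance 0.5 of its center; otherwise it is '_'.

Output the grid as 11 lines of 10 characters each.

Segment 0: (5,2) -> (5,1)
Segment 1: (5,1) -> (5,7)
Segment 2: (5,7) -> (5,10)
Segment 3: (5,10) -> (5,6)
Segment 4: (5,6) -> (5,10)
Segment 5: (5,10) -> (5,7)

Answer: _____*____
_____*____
_____*____
_____*____
_____*____
_____*____
_____*____
_____*____
_____*____
_____*____
__________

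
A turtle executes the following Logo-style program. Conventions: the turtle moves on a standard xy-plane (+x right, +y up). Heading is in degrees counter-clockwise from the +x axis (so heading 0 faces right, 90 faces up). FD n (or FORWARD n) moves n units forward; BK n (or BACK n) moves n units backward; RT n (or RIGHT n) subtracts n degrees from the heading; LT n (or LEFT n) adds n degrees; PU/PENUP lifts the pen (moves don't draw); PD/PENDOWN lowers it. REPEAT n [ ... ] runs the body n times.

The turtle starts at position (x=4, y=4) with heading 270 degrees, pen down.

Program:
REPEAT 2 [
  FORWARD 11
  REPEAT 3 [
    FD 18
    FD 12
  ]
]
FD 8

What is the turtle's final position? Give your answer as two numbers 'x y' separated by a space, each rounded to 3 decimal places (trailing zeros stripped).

Executing turtle program step by step:
Start: pos=(4,4), heading=270, pen down
REPEAT 2 [
  -- iteration 1/2 --
  FD 11: (4,4) -> (4,-7) [heading=270, draw]
  REPEAT 3 [
    -- iteration 1/3 --
    FD 18: (4,-7) -> (4,-25) [heading=270, draw]
    FD 12: (4,-25) -> (4,-37) [heading=270, draw]
    -- iteration 2/3 --
    FD 18: (4,-37) -> (4,-55) [heading=270, draw]
    FD 12: (4,-55) -> (4,-67) [heading=270, draw]
    -- iteration 3/3 --
    FD 18: (4,-67) -> (4,-85) [heading=270, draw]
    FD 12: (4,-85) -> (4,-97) [heading=270, draw]
  ]
  -- iteration 2/2 --
  FD 11: (4,-97) -> (4,-108) [heading=270, draw]
  REPEAT 3 [
    -- iteration 1/3 --
    FD 18: (4,-108) -> (4,-126) [heading=270, draw]
    FD 12: (4,-126) -> (4,-138) [heading=270, draw]
    -- iteration 2/3 --
    FD 18: (4,-138) -> (4,-156) [heading=270, draw]
    FD 12: (4,-156) -> (4,-168) [heading=270, draw]
    -- iteration 3/3 --
    FD 18: (4,-168) -> (4,-186) [heading=270, draw]
    FD 12: (4,-186) -> (4,-198) [heading=270, draw]
  ]
]
FD 8: (4,-198) -> (4,-206) [heading=270, draw]
Final: pos=(4,-206), heading=270, 15 segment(s) drawn

Answer: 4 -206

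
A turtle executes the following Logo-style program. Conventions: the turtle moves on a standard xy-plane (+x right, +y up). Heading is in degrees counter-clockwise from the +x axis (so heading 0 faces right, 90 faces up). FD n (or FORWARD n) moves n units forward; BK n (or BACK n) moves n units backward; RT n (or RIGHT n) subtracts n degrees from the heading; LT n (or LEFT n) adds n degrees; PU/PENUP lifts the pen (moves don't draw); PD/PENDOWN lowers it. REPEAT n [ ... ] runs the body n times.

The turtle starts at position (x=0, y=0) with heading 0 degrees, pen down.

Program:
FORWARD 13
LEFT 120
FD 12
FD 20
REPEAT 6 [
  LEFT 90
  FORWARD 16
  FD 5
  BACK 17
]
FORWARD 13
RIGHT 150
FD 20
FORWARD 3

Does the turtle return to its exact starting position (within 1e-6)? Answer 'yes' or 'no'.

Executing turtle program step by step:
Start: pos=(0,0), heading=0, pen down
FD 13: (0,0) -> (13,0) [heading=0, draw]
LT 120: heading 0 -> 120
FD 12: (13,0) -> (7,10.392) [heading=120, draw]
FD 20: (7,10.392) -> (-3,27.713) [heading=120, draw]
REPEAT 6 [
  -- iteration 1/6 --
  LT 90: heading 120 -> 210
  FD 16: (-3,27.713) -> (-16.856,19.713) [heading=210, draw]
  FD 5: (-16.856,19.713) -> (-21.187,17.213) [heading=210, draw]
  BK 17: (-21.187,17.213) -> (-6.464,25.713) [heading=210, draw]
  -- iteration 2/6 --
  LT 90: heading 210 -> 300
  FD 16: (-6.464,25.713) -> (1.536,11.856) [heading=300, draw]
  FD 5: (1.536,11.856) -> (4.036,7.526) [heading=300, draw]
  BK 17: (4.036,7.526) -> (-4.464,22.249) [heading=300, draw]
  -- iteration 3/6 --
  LT 90: heading 300 -> 30
  FD 16: (-4.464,22.249) -> (9.392,30.249) [heading=30, draw]
  FD 5: (9.392,30.249) -> (13.722,32.749) [heading=30, draw]
  BK 17: (13.722,32.749) -> (-1,24.249) [heading=30, draw]
  -- iteration 4/6 --
  LT 90: heading 30 -> 120
  FD 16: (-1,24.249) -> (-9,38.105) [heading=120, draw]
  FD 5: (-9,38.105) -> (-11.5,42.435) [heading=120, draw]
  BK 17: (-11.5,42.435) -> (-3,27.713) [heading=120, draw]
  -- iteration 5/6 --
  LT 90: heading 120 -> 210
  FD 16: (-3,27.713) -> (-16.856,19.713) [heading=210, draw]
  FD 5: (-16.856,19.713) -> (-21.187,17.213) [heading=210, draw]
  BK 17: (-21.187,17.213) -> (-6.464,25.713) [heading=210, draw]
  -- iteration 6/6 --
  LT 90: heading 210 -> 300
  FD 16: (-6.464,25.713) -> (1.536,11.856) [heading=300, draw]
  FD 5: (1.536,11.856) -> (4.036,7.526) [heading=300, draw]
  BK 17: (4.036,7.526) -> (-4.464,22.249) [heading=300, draw]
]
FD 13: (-4.464,22.249) -> (2.036,10.99) [heading=300, draw]
RT 150: heading 300 -> 150
FD 20: (2.036,10.99) -> (-15.285,20.99) [heading=150, draw]
FD 3: (-15.285,20.99) -> (-17.883,22.49) [heading=150, draw]
Final: pos=(-17.883,22.49), heading=150, 24 segment(s) drawn

Start position: (0, 0)
Final position: (-17.883, 22.49)
Distance = 28.733; >= 1e-6 -> NOT closed

Answer: no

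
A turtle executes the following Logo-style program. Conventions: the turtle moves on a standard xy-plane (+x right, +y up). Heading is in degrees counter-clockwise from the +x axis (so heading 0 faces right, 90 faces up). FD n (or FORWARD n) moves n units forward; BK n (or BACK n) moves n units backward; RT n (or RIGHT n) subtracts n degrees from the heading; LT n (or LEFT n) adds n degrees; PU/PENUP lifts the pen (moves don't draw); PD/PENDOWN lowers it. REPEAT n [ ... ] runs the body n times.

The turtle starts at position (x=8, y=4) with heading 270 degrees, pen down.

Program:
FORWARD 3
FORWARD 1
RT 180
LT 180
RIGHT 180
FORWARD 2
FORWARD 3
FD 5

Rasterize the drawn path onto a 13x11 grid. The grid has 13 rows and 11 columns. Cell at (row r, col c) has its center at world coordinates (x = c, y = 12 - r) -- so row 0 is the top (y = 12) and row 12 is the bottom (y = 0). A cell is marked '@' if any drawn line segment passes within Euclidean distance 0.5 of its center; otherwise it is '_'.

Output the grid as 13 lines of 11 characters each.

Answer: ___________
___________
________@__
________@__
________@__
________@__
________@__
________@__
________@__
________@__
________@__
________@__
________@__

Derivation:
Segment 0: (8,4) -> (8,1)
Segment 1: (8,1) -> (8,0)
Segment 2: (8,0) -> (8,2)
Segment 3: (8,2) -> (8,5)
Segment 4: (8,5) -> (8,10)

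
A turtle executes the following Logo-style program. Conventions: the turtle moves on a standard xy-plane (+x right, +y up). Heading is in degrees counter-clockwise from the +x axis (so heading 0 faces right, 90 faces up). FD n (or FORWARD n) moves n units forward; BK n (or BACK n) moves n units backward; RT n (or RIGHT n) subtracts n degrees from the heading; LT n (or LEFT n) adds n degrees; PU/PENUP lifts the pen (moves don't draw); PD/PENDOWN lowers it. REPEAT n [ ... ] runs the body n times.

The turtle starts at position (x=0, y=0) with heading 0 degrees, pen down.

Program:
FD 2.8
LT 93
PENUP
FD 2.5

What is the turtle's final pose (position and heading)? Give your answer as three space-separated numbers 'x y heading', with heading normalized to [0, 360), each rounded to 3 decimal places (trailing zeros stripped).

Executing turtle program step by step:
Start: pos=(0,0), heading=0, pen down
FD 2.8: (0,0) -> (2.8,0) [heading=0, draw]
LT 93: heading 0 -> 93
PU: pen up
FD 2.5: (2.8,0) -> (2.669,2.497) [heading=93, move]
Final: pos=(2.669,2.497), heading=93, 1 segment(s) drawn

Answer: 2.669 2.497 93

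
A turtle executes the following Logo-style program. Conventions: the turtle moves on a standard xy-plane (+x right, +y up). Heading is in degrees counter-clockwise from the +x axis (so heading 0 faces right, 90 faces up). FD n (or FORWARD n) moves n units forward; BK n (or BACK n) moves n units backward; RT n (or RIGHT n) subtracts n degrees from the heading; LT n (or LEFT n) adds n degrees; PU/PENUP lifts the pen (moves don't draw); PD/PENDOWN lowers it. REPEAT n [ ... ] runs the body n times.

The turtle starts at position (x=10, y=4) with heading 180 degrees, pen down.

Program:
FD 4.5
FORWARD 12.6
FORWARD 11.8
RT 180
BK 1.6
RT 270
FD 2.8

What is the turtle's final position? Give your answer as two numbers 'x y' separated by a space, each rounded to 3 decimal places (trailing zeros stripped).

Executing turtle program step by step:
Start: pos=(10,4), heading=180, pen down
FD 4.5: (10,4) -> (5.5,4) [heading=180, draw]
FD 12.6: (5.5,4) -> (-7.1,4) [heading=180, draw]
FD 11.8: (-7.1,4) -> (-18.9,4) [heading=180, draw]
RT 180: heading 180 -> 0
BK 1.6: (-18.9,4) -> (-20.5,4) [heading=0, draw]
RT 270: heading 0 -> 90
FD 2.8: (-20.5,4) -> (-20.5,6.8) [heading=90, draw]
Final: pos=(-20.5,6.8), heading=90, 5 segment(s) drawn

Answer: -20.5 6.8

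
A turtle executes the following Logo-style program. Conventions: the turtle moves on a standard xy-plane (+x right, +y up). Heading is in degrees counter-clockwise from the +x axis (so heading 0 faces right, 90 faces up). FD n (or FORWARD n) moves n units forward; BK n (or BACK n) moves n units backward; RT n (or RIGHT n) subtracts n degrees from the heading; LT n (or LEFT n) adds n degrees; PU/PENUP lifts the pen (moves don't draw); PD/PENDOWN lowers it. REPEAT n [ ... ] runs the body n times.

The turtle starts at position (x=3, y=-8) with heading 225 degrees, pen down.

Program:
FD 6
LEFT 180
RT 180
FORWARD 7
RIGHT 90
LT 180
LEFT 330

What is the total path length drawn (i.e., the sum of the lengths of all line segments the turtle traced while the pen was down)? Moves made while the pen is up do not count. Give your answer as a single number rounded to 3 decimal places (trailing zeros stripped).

Answer: 13

Derivation:
Executing turtle program step by step:
Start: pos=(3,-8), heading=225, pen down
FD 6: (3,-8) -> (-1.243,-12.243) [heading=225, draw]
LT 180: heading 225 -> 45
RT 180: heading 45 -> 225
FD 7: (-1.243,-12.243) -> (-6.192,-17.192) [heading=225, draw]
RT 90: heading 225 -> 135
LT 180: heading 135 -> 315
LT 330: heading 315 -> 285
Final: pos=(-6.192,-17.192), heading=285, 2 segment(s) drawn

Segment lengths:
  seg 1: (3,-8) -> (-1.243,-12.243), length = 6
  seg 2: (-1.243,-12.243) -> (-6.192,-17.192), length = 7
Total = 13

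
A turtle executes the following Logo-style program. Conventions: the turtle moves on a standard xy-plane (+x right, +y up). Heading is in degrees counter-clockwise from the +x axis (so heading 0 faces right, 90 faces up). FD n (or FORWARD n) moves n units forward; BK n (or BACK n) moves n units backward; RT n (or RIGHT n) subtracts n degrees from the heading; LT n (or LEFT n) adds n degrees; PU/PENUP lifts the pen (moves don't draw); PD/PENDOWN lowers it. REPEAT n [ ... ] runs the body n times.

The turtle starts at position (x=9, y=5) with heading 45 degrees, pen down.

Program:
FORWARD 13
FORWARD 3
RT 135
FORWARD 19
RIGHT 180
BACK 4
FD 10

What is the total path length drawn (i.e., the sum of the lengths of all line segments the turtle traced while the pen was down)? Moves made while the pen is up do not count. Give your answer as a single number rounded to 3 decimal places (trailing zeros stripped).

Answer: 49

Derivation:
Executing turtle program step by step:
Start: pos=(9,5), heading=45, pen down
FD 13: (9,5) -> (18.192,14.192) [heading=45, draw]
FD 3: (18.192,14.192) -> (20.314,16.314) [heading=45, draw]
RT 135: heading 45 -> 270
FD 19: (20.314,16.314) -> (20.314,-2.686) [heading=270, draw]
RT 180: heading 270 -> 90
BK 4: (20.314,-2.686) -> (20.314,-6.686) [heading=90, draw]
FD 10: (20.314,-6.686) -> (20.314,3.314) [heading=90, draw]
Final: pos=(20.314,3.314), heading=90, 5 segment(s) drawn

Segment lengths:
  seg 1: (9,5) -> (18.192,14.192), length = 13
  seg 2: (18.192,14.192) -> (20.314,16.314), length = 3
  seg 3: (20.314,16.314) -> (20.314,-2.686), length = 19
  seg 4: (20.314,-2.686) -> (20.314,-6.686), length = 4
  seg 5: (20.314,-6.686) -> (20.314,3.314), length = 10
Total = 49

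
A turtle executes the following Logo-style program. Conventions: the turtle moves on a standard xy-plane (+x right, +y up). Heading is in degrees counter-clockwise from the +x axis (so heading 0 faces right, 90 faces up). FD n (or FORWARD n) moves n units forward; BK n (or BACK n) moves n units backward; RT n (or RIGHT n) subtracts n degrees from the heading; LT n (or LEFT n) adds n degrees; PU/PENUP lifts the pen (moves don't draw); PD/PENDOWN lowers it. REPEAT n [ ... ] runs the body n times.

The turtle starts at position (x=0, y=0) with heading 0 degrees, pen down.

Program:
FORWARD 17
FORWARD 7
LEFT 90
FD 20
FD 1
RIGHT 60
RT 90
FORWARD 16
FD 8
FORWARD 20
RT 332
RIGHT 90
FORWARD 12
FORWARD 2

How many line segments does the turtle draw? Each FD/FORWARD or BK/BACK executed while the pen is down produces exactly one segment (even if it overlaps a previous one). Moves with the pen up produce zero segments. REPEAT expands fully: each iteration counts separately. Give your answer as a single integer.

Answer: 9

Derivation:
Executing turtle program step by step:
Start: pos=(0,0), heading=0, pen down
FD 17: (0,0) -> (17,0) [heading=0, draw]
FD 7: (17,0) -> (24,0) [heading=0, draw]
LT 90: heading 0 -> 90
FD 20: (24,0) -> (24,20) [heading=90, draw]
FD 1: (24,20) -> (24,21) [heading=90, draw]
RT 60: heading 90 -> 30
RT 90: heading 30 -> 300
FD 16: (24,21) -> (32,7.144) [heading=300, draw]
FD 8: (32,7.144) -> (36,0.215) [heading=300, draw]
FD 20: (36,0.215) -> (46,-17.105) [heading=300, draw]
RT 332: heading 300 -> 328
RT 90: heading 328 -> 238
FD 12: (46,-17.105) -> (39.641,-27.282) [heading=238, draw]
FD 2: (39.641,-27.282) -> (38.581,-28.978) [heading=238, draw]
Final: pos=(38.581,-28.978), heading=238, 9 segment(s) drawn
Segments drawn: 9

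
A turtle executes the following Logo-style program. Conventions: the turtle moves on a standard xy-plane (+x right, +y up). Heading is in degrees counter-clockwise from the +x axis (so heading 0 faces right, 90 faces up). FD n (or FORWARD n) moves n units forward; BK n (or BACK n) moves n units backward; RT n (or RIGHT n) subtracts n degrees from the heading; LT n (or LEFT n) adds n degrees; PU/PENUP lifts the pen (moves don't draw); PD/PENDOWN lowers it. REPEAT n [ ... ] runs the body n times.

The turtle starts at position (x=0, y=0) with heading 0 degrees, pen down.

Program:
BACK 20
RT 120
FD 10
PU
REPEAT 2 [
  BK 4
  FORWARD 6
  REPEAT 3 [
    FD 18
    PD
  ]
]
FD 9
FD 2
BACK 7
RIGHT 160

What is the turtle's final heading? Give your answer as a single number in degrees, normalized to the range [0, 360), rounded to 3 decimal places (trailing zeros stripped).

Answer: 80

Derivation:
Executing turtle program step by step:
Start: pos=(0,0), heading=0, pen down
BK 20: (0,0) -> (-20,0) [heading=0, draw]
RT 120: heading 0 -> 240
FD 10: (-20,0) -> (-25,-8.66) [heading=240, draw]
PU: pen up
REPEAT 2 [
  -- iteration 1/2 --
  BK 4: (-25,-8.66) -> (-23,-5.196) [heading=240, move]
  FD 6: (-23,-5.196) -> (-26,-10.392) [heading=240, move]
  REPEAT 3 [
    -- iteration 1/3 --
    FD 18: (-26,-10.392) -> (-35,-25.981) [heading=240, move]
    PD: pen down
    -- iteration 2/3 --
    FD 18: (-35,-25.981) -> (-44,-41.569) [heading=240, draw]
    PD: pen down
    -- iteration 3/3 --
    FD 18: (-44,-41.569) -> (-53,-57.158) [heading=240, draw]
    PD: pen down
  ]
  -- iteration 2/2 --
  BK 4: (-53,-57.158) -> (-51,-53.694) [heading=240, draw]
  FD 6: (-51,-53.694) -> (-54,-58.89) [heading=240, draw]
  REPEAT 3 [
    -- iteration 1/3 --
    FD 18: (-54,-58.89) -> (-63,-74.478) [heading=240, draw]
    PD: pen down
    -- iteration 2/3 --
    FD 18: (-63,-74.478) -> (-72,-90.067) [heading=240, draw]
    PD: pen down
    -- iteration 3/3 --
    FD 18: (-72,-90.067) -> (-81,-105.655) [heading=240, draw]
    PD: pen down
  ]
]
FD 9: (-81,-105.655) -> (-85.5,-113.449) [heading=240, draw]
FD 2: (-85.5,-113.449) -> (-86.5,-115.181) [heading=240, draw]
BK 7: (-86.5,-115.181) -> (-83,-109.119) [heading=240, draw]
RT 160: heading 240 -> 80
Final: pos=(-83,-109.119), heading=80, 12 segment(s) drawn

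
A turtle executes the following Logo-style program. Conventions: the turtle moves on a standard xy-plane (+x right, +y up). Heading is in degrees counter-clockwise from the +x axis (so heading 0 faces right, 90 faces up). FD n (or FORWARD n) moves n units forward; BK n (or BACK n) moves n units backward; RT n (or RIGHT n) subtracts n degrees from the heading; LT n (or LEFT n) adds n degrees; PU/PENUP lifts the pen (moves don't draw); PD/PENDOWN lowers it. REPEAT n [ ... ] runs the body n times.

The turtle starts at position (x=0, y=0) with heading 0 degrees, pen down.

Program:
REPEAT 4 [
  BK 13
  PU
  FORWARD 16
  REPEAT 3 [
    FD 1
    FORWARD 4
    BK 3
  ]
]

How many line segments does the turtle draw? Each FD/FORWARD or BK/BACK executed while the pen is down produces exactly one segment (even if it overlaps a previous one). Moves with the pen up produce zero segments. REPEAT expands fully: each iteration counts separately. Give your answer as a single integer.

Answer: 1

Derivation:
Executing turtle program step by step:
Start: pos=(0,0), heading=0, pen down
REPEAT 4 [
  -- iteration 1/4 --
  BK 13: (0,0) -> (-13,0) [heading=0, draw]
  PU: pen up
  FD 16: (-13,0) -> (3,0) [heading=0, move]
  REPEAT 3 [
    -- iteration 1/3 --
    FD 1: (3,0) -> (4,0) [heading=0, move]
    FD 4: (4,0) -> (8,0) [heading=0, move]
    BK 3: (8,0) -> (5,0) [heading=0, move]
    -- iteration 2/3 --
    FD 1: (5,0) -> (6,0) [heading=0, move]
    FD 4: (6,0) -> (10,0) [heading=0, move]
    BK 3: (10,0) -> (7,0) [heading=0, move]
    -- iteration 3/3 --
    FD 1: (7,0) -> (8,0) [heading=0, move]
    FD 4: (8,0) -> (12,0) [heading=0, move]
    BK 3: (12,0) -> (9,0) [heading=0, move]
  ]
  -- iteration 2/4 --
  BK 13: (9,0) -> (-4,0) [heading=0, move]
  PU: pen up
  FD 16: (-4,0) -> (12,0) [heading=0, move]
  REPEAT 3 [
    -- iteration 1/3 --
    FD 1: (12,0) -> (13,0) [heading=0, move]
    FD 4: (13,0) -> (17,0) [heading=0, move]
    BK 3: (17,0) -> (14,0) [heading=0, move]
    -- iteration 2/3 --
    FD 1: (14,0) -> (15,0) [heading=0, move]
    FD 4: (15,0) -> (19,0) [heading=0, move]
    BK 3: (19,0) -> (16,0) [heading=0, move]
    -- iteration 3/3 --
    FD 1: (16,0) -> (17,0) [heading=0, move]
    FD 4: (17,0) -> (21,0) [heading=0, move]
    BK 3: (21,0) -> (18,0) [heading=0, move]
  ]
  -- iteration 3/4 --
  BK 13: (18,0) -> (5,0) [heading=0, move]
  PU: pen up
  FD 16: (5,0) -> (21,0) [heading=0, move]
  REPEAT 3 [
    -- iteration 1/3 --
    FD 1: (21,0) -> (22,0) [heading=0, move]
    FD 4: (22,0) -> (26,0) [heading=0, move]
    BK 3: (26,0) -> (23,0) [heading=0, move]
    -- iteration 2/3 --
    FD 1: (23,0) -> (24,0) [heading=0, move]
    FD 4: (24,0) -> (28,0) [heading=0, move]
    BK 3: (28,0) -> (25,0) [heading=0, move]
    -- iteration 3/3 --
    FD 1: (25,0) -> (26,0) [heading=0, move]
    FD 4: (26,0) -> (30,0) [heading=0, move]
    BK 3: (30,0) -> (27,0) [heading=0, move]
  ]
  -- iteration 4/4 --
  BK 13: (27,0) -> (14,0) [heading=0, move]
  PU: pen up
  FD 16: (14,0) -> (30,0) [heading=0, move]
  REPEAT 3 [
    -- iteration 1/3 --
    FD 1: (30,0) -> (31,0) [heading=0, move]
    FD 4: (31,0) -> (35,0) [heading=0, move]
    BK 3: (35,0) -> (32,0) [heading=0, move]
    -- iteration 2/3 --
    FD 1: (32,0) -> (33,0) [heading=0, move]
    FD 4: (33,0) -> (37,0) [heading=0, move]
    BK 3: (37,0) -> (34,0) [heading=0, move]
    -- iteration 3/3 --
    FD 1: (34,0) -> (35,0) [heading=0, move]
    FD 4: (35,0) -> (39,0) [heading=0, move]
    BK 3: (39,0) -> (36,0) [heading=0, move]
  ]
]
Final: pos=(36,0), heading=0, 1 segment(s) drawn
Segments drawn: 1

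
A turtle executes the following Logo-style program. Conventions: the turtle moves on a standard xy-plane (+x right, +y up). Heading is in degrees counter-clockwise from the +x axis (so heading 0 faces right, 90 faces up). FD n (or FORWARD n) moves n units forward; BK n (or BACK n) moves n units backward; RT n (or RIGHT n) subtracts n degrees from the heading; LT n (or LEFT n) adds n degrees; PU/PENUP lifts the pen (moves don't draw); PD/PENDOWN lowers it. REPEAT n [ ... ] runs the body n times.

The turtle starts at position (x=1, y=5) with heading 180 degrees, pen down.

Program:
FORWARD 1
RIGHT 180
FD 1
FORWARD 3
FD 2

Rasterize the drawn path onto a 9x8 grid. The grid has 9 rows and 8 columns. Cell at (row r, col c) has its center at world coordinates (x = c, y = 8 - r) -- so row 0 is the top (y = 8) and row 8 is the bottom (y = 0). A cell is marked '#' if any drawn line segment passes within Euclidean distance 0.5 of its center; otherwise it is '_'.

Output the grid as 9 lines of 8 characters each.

Answer: ________
________
________
#######_
________
________
________
________
________

Derivation:
Segment 0: (1,5) -> (0,5)
Segment 1: (0,5) -> (1,5)
Segment 2: (1,5) -> (4,5)
Segment 3: (4,5) -> (6,5)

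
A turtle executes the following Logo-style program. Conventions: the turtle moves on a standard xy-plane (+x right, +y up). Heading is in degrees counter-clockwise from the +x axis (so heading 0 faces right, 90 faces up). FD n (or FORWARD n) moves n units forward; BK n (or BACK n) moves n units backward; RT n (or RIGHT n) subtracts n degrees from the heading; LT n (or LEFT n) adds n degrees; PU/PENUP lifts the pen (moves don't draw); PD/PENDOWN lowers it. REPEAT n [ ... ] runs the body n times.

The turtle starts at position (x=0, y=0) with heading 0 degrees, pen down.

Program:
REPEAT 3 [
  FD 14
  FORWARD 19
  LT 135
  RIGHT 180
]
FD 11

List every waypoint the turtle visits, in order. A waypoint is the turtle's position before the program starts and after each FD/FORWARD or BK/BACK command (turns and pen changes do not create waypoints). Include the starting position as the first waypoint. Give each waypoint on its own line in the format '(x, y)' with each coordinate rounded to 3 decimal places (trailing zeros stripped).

Executing turtle program step by step:
Start: pos=(0,0), heading=0, pen down
REPEAT 3 [
  -- iteration 1/3 --
  FD 14: (0,0) -> (14,0) [heading=0, draw]
  FD 19: (14,0) -> (33,0) [heading=0, draw]
  LT 135: heading 0 -> 135
  RT 180: heading 135 -> 315
  -- iteration 2/3 --
  FD 14: (33,0) -> (42.899,-9.899) [heading=315, draw]
  FD 19: (42.899,-9.899) -> (56.335,-23.335) [heading=315, draw]
  LT 135: heading 315 -> 90
  RT 180: heading 90 -> 270
  -- iteration 3/3 --
  FD 14: (56.335,-23.335) -> (56.335,-37.335) [heading=270, draw]
  FD 19: (56.335,-37.335) -> (56.335,-56.335) [heading=270, draw]
  LT 135: heading 270 -> 45
  RT 180: heading 45 -> 225
]
FD 11: (56.335,-56.335) -> (48.556,-64.113) [heading=225, draw]
Final: pos=(48.556,-64.113), heading=225, 7 segment(s) drawn
Waypoints (8 total):
(0, 0)
(14, 0)
(33, 0)
(42.899, -9.899)
(56.335, -23.335)
(56.335, -37.335)
(56.335, -56.335)
(48.556, -64.113)

Answer: (0, 0)
(14, 0)
(33, 0)
(42.899, -9.899)
(56.335, -23.335)
(56.335, -37.335)
(56.335, -56.335)
(48.556, -64.113)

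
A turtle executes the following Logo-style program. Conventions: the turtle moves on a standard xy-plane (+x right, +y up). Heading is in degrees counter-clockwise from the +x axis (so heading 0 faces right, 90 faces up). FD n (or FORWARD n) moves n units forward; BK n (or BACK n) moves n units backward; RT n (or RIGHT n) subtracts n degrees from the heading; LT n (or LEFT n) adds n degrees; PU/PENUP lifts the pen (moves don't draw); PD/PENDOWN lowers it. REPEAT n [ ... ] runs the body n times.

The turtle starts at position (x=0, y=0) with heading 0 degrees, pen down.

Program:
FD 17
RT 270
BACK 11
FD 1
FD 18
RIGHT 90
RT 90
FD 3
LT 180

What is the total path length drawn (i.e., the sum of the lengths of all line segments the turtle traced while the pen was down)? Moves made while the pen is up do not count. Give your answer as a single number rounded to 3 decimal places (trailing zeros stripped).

Answer: 50

Derivation:
Executing turtle program step by step:
Start: pos=(0,0), heading=0, pen down
FD 17: (0,0) -> (17,0) [heading=0, draw]
RT 270: heading 0 -> 90
BK 11: (17,0) -> (17,-11) [heading=90, draw]
FD 1: (17,-11) -> (17,-10) [heading=90, draw]
FD 18: (17,-10) -> (17,8) [heading=90, draw]
RT 90: heading 90 -> 0
RT 90: heading 0 -> 270
FD 3: (17,8) -> (17,5) [heading=270, draw]
LT 180: heading 270 -> 90
Final: pos=(17,5), heading=90, 5 segment(s) drawn

Segment lengths:
  seg 1: (0,0) -> (17,0), length = 17
  seg 2: (17,0) -> (17,-11), length = 11
  seg 3: (17,-11) -> (17,-10), length = 1
  seg 4: (17,-10) -> (17,8), length = 18
  seg 5: (17,8) -> (17,5), length = 3
Total = 50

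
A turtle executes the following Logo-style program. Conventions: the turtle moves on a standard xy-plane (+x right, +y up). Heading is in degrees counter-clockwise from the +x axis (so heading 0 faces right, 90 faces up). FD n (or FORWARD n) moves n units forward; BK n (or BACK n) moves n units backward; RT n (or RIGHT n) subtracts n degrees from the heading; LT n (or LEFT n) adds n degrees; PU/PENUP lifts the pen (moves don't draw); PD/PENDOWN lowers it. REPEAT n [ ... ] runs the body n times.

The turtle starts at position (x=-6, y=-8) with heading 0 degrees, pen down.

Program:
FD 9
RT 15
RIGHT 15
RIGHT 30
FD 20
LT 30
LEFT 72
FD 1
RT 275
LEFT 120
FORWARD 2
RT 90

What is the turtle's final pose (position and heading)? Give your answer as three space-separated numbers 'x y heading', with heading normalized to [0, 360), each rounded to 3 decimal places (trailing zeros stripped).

Answer: 12.962 -26.492 157

Derivation:
Executing turtle program step by step:
Start: pos=(-6,-8), heading=0, pen down
FD 9: (-6,-8) -> (3,-8) [heading=0, draw]
RT 15: heading 0 -> 345
RT 15: heading 345 -> 330
RT 30: heading 330 -> 300
FD 20: (3,-8) -> (13,-25.321) [heading=300, draw]
LT 30: heading 300 -> 330
LT 72: heading 330 -> 42
FD 1: (13,-25.321) -> (13.743,-24.651) [heading=42, draw]
RT 275: heading 42 -> 127
LT 120: heading 127 -> 247
FD 2: (13.743,-24.651) -> (12.962,-26.492) [heading=247, draw]
RT 90: heading 247 -> 157
Final: pos=(12.962,-26.492), heading=157, 4 segment(s) drawn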